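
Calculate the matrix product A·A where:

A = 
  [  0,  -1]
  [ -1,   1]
A² = A·A:
A²[1,1] = (0)(0) + (-1)(-1) = 1
A²[1,2] = (0)(-1) + (-1)(1) = -1
A²[2,1] = (-1)(0) + (1)(-1) = -1
A²[2,2] = (-1)(-1) + (1)(1) = 2
A² = 
  [  1,  -1]
  [ -1,   2]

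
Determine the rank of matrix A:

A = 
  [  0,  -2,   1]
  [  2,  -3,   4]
Row reduce:
Swap R1 ↔ R2
REF = 
  [  2,  -3,   4]
  [  0,  -2,   1]
Pivot columns: 1, 2 → 2 pivots.

rank(A) = 2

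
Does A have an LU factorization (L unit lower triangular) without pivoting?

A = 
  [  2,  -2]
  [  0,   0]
Yes.
A[1,1] = 2 ≠ 0, so Gaussian elimination proceeds without a row swap: multiplier ℓ₂₁ = (0)/(2) = 0, and U[2,2] = 0 - (0)(-2) = 0.
L = 
  [  1,   0]
  [  0,   1]
U = 
  [  2,  -2]
  [  0,   0]
Check row 2 of LU: [(0)(2), (0)(-2) + 0] = [0, 0] = row 2 of A ✓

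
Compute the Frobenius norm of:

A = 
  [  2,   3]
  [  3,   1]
||A||_F = 4.796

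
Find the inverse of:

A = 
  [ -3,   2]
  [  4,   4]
det(A) = (-3)(4) - (2)(4) = -20
For a 2×2 matrix, A⁻¹ = (1/det(A)) · [[d, -b], [-c, a]]
    = (-1/20) · [[4, -2], [-4, -3]]

A⁻¹ = 
  [-1/5, 1/10]
  [ 1/5, 3/20]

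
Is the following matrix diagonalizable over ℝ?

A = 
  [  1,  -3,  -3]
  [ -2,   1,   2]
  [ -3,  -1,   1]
Yes

Characteristic polynomial: det(λI - A) = λ³ - 3λ² - 10λ
The constant term is 0, so λ = 0 is a root: p(λ) = λ(λ² - 3λ - 10)
λ² - 3λ - 10 = (λ + 2)(λ - 5)
Eigenvalues: 0, 5, -2
λ=-2: alg. mult. = 1, geom. mult. = 3 - rank(A - (-2)I) = 3 - 2 = 1
λ=0: alg. mult. = 1, geom. mult. = 3 - rank(A - (0)I) = 3 - 2 = 1
λ=5: alg. mult. = 1, geom. mult. = 3 - rank(A - (5)I) = 3 - 2 = 1
Sum of geometric multiplicities equals n, so A has n independent eigenvectors.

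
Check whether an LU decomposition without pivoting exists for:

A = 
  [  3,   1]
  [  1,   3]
Yes.
A[1,1] = 3 ≠ 0, so Gaussian elimination proceeds without a row swap: multiplier ℓ₂₁ = (1)/(3) = 1/3, and U[2,2] = 3 - (1/3)(1) = 8/3.
L = 
  [  1,   0]
  [1/3,   1]
U = 
  [  3,   1]
  [  0, 8/3]
Check row 2 of LU: [(1/3)(3), (1/3)(1) + (8/3)] = [1, 3] = row 2 of A ✓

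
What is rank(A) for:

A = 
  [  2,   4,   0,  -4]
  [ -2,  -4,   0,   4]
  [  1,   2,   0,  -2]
rank(A) = 1

Row reduce:
R2 → R2 + (1)·R1
R3 → R3 - (1/2)·R1
REF = 
  [  2,   4,   0,  -4]
  [  0,   0,   0,   0]
  [  0,   0,   0,   0]
Pivot columns: 1 → 1 pivot.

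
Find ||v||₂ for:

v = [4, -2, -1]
4.583

||v||₂ = √((4)² + (-2)² + (-1)²) = √21 = 4.583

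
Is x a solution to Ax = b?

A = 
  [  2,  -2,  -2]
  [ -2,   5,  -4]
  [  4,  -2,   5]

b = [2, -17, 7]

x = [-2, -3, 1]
No

Ax = [0, -15, 3] ≠ b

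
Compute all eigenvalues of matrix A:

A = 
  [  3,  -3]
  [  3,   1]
tr(A) = 4, det(A) = 12
Characteristic polynomial: λ² - tr(A)λ + det(A) = λ² - 4λ + 12
λ² - 4λ + 12 = 0  ⇒  λ = (4 ± √((-4)² - 4·(12)))/2 = (4 ± √(-32))/2
  = 2 + 2i√2,  2 - 2i√2

λ = 2 + 2i√2, 2 - 2i√2  (≈ 2 + 2.828i, 2 - 2.828i)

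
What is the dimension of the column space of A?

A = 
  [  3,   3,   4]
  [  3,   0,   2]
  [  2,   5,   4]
Row reduce:
R2 → R2 - (1)·R1
R3 → R3 - (2/3)·R1
R3 → R3 + (1)·R2
REF = 
  [   3,    3,    4]
  [   0,   -3,   -2]
  [   0,    0, -2/3]
Pivot columns: 1, 2, 3 → 3 pivots.
dim(Col(A)) = number of pivot columns = 3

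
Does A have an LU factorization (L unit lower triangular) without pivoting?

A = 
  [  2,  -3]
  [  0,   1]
Yes.
A[1,1] = 2 ≠ 0, so Gaussian elimination proceeds without a row swap: multiplier ℓ₂₁ = (0)/(2) = 0, and U[2,2] = 1 - (0)(-3) = 1.
L = 
  [  1,   0]
  [  0,   1]
U = 
  [  2,  -3]
  [  0,   1]
Check row 2 of LU: [(0)(2), (0)(-3) + 1] = [0, 1] = row 2 of A ✓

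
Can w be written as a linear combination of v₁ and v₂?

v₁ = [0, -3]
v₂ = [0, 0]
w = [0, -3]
Yes

Form the augmented matrix and row-reduce:
[v₁|v₂|w] = 
  [  0,   0,   0]
  [ -3,   0,  -3]
Swap R1 ↔ R2
REF = 
  [ -3,   0,  -3]
  [  0,   0,   0]

No row of the form [0 0 | nonzero], so the system is consistent. Back-substitution gives c₁ = 1, c₂ = 0: w = (1)·v₁ + (0)·v₂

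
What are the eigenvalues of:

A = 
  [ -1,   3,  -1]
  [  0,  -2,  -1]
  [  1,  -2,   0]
λ = -3, i, -i  (≈ -3, 0 + 1i, 0 - 1i)

Characteristic polynomial: det(λI - A) = λ³ + 3λ² + λ + 3
Testing integer divisors of the constant term: p(-3) = 0, so (λ + 3) is a factor:
p(λ) = (λ + 3)(λ² + 1)
λ² + 1 = 0  ⇒  λ = (0 ± √((0)² - 4·(1)))/2 = (0 ± √(-4))/2
  = i,  -i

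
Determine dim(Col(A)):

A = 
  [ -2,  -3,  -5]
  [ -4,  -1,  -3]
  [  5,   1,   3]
dim(Col(A)) = 3

Row reduce:
R2 → R2 - (2)·R1
R3 → R3 + (5/2)·R1
R3 → R3 + (13/10)·R2
REF = 
  [  -2,   -3,   -5]
  [   0,    5,    7]
  [   0,    0, -2/5]
Pivot columns: 1, 2, 3 → 3 pivots.
dim(Col(A)) = number of pivot columns = 3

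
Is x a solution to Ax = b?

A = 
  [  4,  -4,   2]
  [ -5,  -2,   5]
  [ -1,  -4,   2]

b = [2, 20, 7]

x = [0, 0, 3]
No

Ax = [6, 15, 6] ≠ b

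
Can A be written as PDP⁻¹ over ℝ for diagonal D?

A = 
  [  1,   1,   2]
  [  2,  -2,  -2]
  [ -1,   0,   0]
No

Characteristic polynomial: det(λI - A) = λ³ + λ² - 2λ + 2
By the rational root theorem any rational root is an integer dividing 2; none of those is a root, so p(λ) has no rational roots and hence (being an irreducible cubic) no repeated roots.
Discriminant of the cubic: Δ = -152
Δ < 0 ⇒ one real eigenvalue and a complex-conjugate pair: λ ≈ -2.27, 0.6348 + 0.6916i, 0.6348 - 0.6916i
Has complex eigenvalues (not diagonalizable over ℝ).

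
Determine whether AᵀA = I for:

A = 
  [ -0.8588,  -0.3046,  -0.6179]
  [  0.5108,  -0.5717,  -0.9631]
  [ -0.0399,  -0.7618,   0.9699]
No

AᵀA = 
  [  1,   0,   0]
  [  0,   1,  -0.0001]
  [  0,  -0.0001,   2.2501]
≠ I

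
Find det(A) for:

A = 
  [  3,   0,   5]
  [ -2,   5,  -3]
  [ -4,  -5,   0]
Cofactor expansion along row 1:
det(A) = (3)·((5)(0) - (-3)(-5)) - (0)·((-2)(0) - (-3)(-4)) + (5)·((-2)(-5) - (5)(-4))
  = (3)(-15) - (0)(-12) + (5)(30)
  = 105

det(A) = 105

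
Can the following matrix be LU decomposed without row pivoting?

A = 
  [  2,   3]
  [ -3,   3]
Yes.
A[1,1] = 2 ≠ 0, so Gaussian elimination proceeds without a row swap: multiplier ℓ₂₁ = (-3)/(2) = -3/2, and U[2,2] = 3 - (-3/2)(3) = 15/2.
L = 
  [   1,    0]
  [-3/2,    1]
U = 
  [   2,    3]
  [   0, 15/2]
Check row 2 of LU: [(-3/2)(2), (-3/2)(3) + (15/2)] = [-3, 3] = row 2 of A ✓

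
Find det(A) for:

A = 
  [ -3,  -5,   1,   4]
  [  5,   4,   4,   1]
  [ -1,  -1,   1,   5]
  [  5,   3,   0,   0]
279

Cofactor expansion along row 1: det(A) = a₁₁M₁₁ - a₁₂M₁₂ + a₁₃M₁₃ - a₁₄M₁₄

M₁₁ = det[[4, 4, 1]; [-1, 1, 5]; [3, 0, 0]]
  = (4)·((1)(0) - (5)(0)) - (4)·((-1)(0) - (5)(3)) + (1)·((-1)(0) - (1)(3))
  = (4)(0) - (4)(-15) + (1)(-3)
  = 57
M₁₂ = det[[5, 4, 1]; [-1, 1, 5]; [5, 0, 0]]
  = (5)·((1)(0) - (5)(0)) - (4)·((-1)(0) - (5)(5)) + (1)·((-1)(0) - (1)(5))
  = (5)(0) - (4)(-25) + (1)(-5)
  = 95
M₁₃ = det[[5, 4, 1]; [-1, -1, 5]; [5, 3, 0]]
  = (5)·((-1)(0) - (5)(3)) - (4)·((-1)(0) - (5)(5)) + (1)·((-1)(3) - (-1)(5))
  = (5)(-15) - (4)(-25) + (1)(2)
  = 27
M₁₄ = det[[5, 4, 4]; [-1, -1, 1]; [5, 3, 0]]
  = (5)·((-1)(0) - (1)(3)) - (4)·((-1)(0) - (1)(5)) + (4)·((-1)(3) - (-1)(5))
  = (5)(-3) - (4)(-5) + (4)(2)
  = 13

det(A) = (-3)(57) - (-5)(95) + (1)(27) - (4)(13) = 279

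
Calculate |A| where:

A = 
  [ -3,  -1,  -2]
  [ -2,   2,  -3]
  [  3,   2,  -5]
51

Cofactor expansion along row 1:
det(A) = (-3)·((2)(-5) - (-3)(2)) - (-1)·((-2)(-5) - (-3)(3)) + (-2)·((-2)(2) - (2)(3))
  = (-3)(-4) - (-1)(19) + (-2)(-10)
  = 51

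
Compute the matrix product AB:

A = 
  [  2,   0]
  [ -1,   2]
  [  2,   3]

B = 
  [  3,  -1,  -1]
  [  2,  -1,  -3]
AB = 
  [  6,  -2,  -2]
  [  1,  -1,  -5]
  [ 12,  -5, -11]

A is 3×2 and B is 2×3, so AB is 3×3. Each entry is (row of A)·(column of B):
AB[1,1] = (2)(3) + (0)(2) = 6
AB[1,2] = (2)(-1) + (0)(-1) = -2
AB[1,3] = (2)(-1) + (0)(-3) = -2
AB[2,1] = (-1)(3) + (2)(2) = 1
AB[2,2] = (-1)(-1) + (2)(-1) = -1
AB[2,3] = (-1)(-1) + (2)(-3) = -5
AB[3,1] = (2)(3) + (3)(2) = 12
AB[3,2] = (2)(-1) + (3)(-1) = -5
AB[3,3] = (2)(-1) + (3)(-3) = -11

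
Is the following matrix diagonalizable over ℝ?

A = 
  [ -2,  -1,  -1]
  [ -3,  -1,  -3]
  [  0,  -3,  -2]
Yes

Characteristic polynomial: det(λI - A) = λ³ + 5λ² - 4λ - 11
By the rational root theorem any rational root is an integer dividing 11; none of those is a root, so p(λ) has no rational roots and hence (being an irreducible cubic) no repeated roots.
Discriminant of the cubic: Δ = 6849
Δ > 0 ⇒ three distinct real eigenvalues: λ ≈ -5.363, -1.262, 1.625
Three distinct real eigenvalues, so A has 3 independent eigenvectors.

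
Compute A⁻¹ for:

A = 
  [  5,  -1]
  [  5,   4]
det(A) = (5)(4) - (-1)(5) = 25
For a 2×2 matrix, A⁻¹ = (1/det(A)) · [[d, -b], [-c, a]]
    = (1/25) · [[4, 1], [-5, 5]]

A⁻¹ = 
  [4/25, 1/25]
  [-1/5,  1/5]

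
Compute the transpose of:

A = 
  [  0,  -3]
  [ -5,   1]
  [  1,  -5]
Aᵀ = 
  [  0,  -5,   1]
  [ -3,   1,  -5]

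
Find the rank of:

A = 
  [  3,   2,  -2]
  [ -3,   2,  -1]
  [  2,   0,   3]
rank(A) = 3

Row reduce:
R2 → R2 + (1)·R1
R3 → R3 - (2/3)·R1
R3 → R3 + (1/3)·R2
REF = 
  [   3,    2,   -2]
  [   0,    4,   -3]
  [   0,    0, 10/3]
Pivot columns: 1, 2, 3 → 3 pivots.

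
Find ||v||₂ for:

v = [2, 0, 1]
2.236

||v||₂ = √((2)² + (0)² + (1)²) = √5 = 2.236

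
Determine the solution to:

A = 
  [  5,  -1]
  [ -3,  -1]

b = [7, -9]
Row reduce the augmented matrix [A|b]:
R2 → R2 + (3/5)·R1
REF = 
  [    5,    -1,     7]
  [    0,  -8/5, -24/5]

Back-substitution:
x₂ = (-24/5) / (-8/5) = 3
x₁ = (7 - (-1)(3)) / 5 = 2

x = [2, 3]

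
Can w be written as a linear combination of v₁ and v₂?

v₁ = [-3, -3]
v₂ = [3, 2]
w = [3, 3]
Yes

Form the augmented matrix and row-reduce:
[v₁|v₂|w] = 
  [ -3,   3,   3]
  [ -3,   2,   3]
R2 → R2 - (1)·R1
REF = 
  [ -3,   3,   3]
  [  0,  -1,   0]

No row of the form [0 0 | nonzero], so the system is consistent. Back-substitution gives c₁ = -1, c₂ = 0: w = (-1)·v₁ + (0)·v₂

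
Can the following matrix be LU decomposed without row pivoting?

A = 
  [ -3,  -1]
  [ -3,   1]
Yes.
A[1,1] = -3 ≠ 0, so Gaussian elimination proceeds without a row swap: multiplier ℓ₂₁ = (-3)/(-3) = 1, and U[2,2] = 1 - (1)(-1) = 2.
L = 
  [  1,   0]
  [  1,   1]
U = 
  [ -3,  -1]
  [  0,   2]
Check row 2 of LU: [(1)(-3), (1)(-1) + 2] = [-3, 1] = row 2 of A ✓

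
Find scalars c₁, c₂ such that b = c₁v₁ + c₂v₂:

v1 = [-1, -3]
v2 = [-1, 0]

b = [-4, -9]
c1 = 3, c2 = 1

b = 3·v1 + 1·v2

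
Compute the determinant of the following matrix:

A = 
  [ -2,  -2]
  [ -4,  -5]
For a 2×2 matrix, det = ad - bc = (-2)(-5) - (-2)(-4) = 2

det(A) = 2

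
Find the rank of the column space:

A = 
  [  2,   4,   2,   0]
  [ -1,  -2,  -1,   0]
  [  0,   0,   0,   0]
Row reduce:
R2 → R2 + (1/2)·R1
REF = 
  [  2,   4,   2,   0]
  [  0,   0,   0,   0]
  [  0,   0,   0,   0]
Pivot columns: 1 → 1 pivot.
dim(Col(A)) = number of pivot columns = 1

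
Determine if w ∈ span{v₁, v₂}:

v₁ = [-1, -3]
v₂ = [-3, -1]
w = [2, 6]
Yes

Form the augmented matrix and row-reduce:
[v₁|v₂|w] = 
  [ -1,  -3,   2]
  [ -3,  -1,   6]
R2 → R2 - (3)·R1
REF = 
  [ -1,  -3,   2]
  [  0,   8,   0]

No row of the form [0 0 | nonzero], so the system is consistent. Back-substitution gives c₁ = -2, c₂ = 0: w = (-2)·v₁ + (0)·v₂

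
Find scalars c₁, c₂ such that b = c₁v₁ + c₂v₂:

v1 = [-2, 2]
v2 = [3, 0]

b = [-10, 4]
c1 = 2, c2 = -2

b = 2·v1 + -2·v2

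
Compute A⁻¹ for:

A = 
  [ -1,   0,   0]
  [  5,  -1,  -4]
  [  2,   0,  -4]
det(A) = (-1)·((-1)(-4) - (-4)(0)) - (0)·((5)(-4) - (-4)(2)) + (0)·((5)(0) - (-1)(2))
  = (-1)(4) - (0)(-12) + (0)(2)
  = -4
det(A) = -4 ≠ 0, so A is invertible.

Cofactors Cᵢⱼ = (-1)ⁱ⁺ʲ·Mᵢⱼ:
C = 
  [  4,  12,   2]
  [  0,   4,   0]
  [  0,  -4,   1]

adj(A) = Cᵀ:
adj(A) = 
  [  4,   0,   0]
  [ 12,   4,  -4]
  [  2,   0,   1]

A⁻¹ = (-1/4) · adj(A):
A⁻¹ = 
  [  -1,    0,    0]
  [  -3,   -1,    1]
  [-1/2,    0, -1/4]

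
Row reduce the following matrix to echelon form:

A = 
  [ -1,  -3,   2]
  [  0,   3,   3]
Row operations:
No row operations needed (already in echelon form).

Resulting echelon form:
REF = 
  [ -1,  -3,   2]
  [  0,   3,   3]

Rank = 2 (number of non-zero pivot rows).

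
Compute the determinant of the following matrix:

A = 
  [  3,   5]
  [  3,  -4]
For a 2×2 matrix, det = ad - bc = (3)(-4) - (5)(3) = -27

det(A) = -27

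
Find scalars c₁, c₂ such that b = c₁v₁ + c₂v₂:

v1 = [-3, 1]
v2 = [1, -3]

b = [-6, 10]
c1 = 1, c2 = -3

b = 1·v1 + -3·v2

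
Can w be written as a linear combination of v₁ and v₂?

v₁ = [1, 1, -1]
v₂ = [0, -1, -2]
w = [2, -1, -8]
Yes

Form the augmented matrix and row-reduce:
[v₁|v₂|w] = 
  [  1,   0,   2]
  [  1,  -1,  -1]
  [ -1,  -2,  -8]
R2 → R2 - (1)·R1
R3 → R3 + (1)·R1
R3 → R3 - (2)·R2
REF = 
  [  1,   0,   2]
  [  0,  -1,  -3]
  [  0,   0,   0]

No row of the form [0 0 | nonzero], so the system is consistent. Back-substitution gives c₁ = 2, c₂ = 3: w = (2)·v₁ + (3)·v₂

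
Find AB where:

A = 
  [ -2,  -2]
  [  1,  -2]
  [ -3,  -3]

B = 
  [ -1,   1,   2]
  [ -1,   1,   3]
AB = 
  [  4,  -4, -10]
  [  1,  -1,  -4]
  [  6,  -6, -15]

A is 3×2 and B is 2×3, so AB is 3×3. Each entry is (row of A)·(column of B):
AB[1,1] = (-2)(-1) + (-2)(-1) = 4
AB[1,2] = (-2)(1) + (-2)(1) = -4
AB[1,3] = (-2)(2) + (-2)(3) = -10
AB[2,1] = (1)(-1) + (-2)(-1) = 1
AB[2,2] = (1)(1) + (-2)(1) = -1
AB[2,3] = (1)(2) + (-2)(3) = -4
AB[3,1] = (-3)(-1) + (-3)(-1) = 6
AB[3,2] = (-3)(1) + (-3)(1) = -6
AB[3,3] = (-3)(2) + (-3)(3) = -15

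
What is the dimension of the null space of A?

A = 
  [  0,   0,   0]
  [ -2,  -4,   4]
nullity(A) = 2

Row reduce:
Swap R1 ↔ R2
REF = 
  [ -2,  -4,   4]
  [  0,   0,   0]
Pivot columns: 1 → 1 pivot.
rank(A) = 1, so nullity(A) = 3 - 1 = 2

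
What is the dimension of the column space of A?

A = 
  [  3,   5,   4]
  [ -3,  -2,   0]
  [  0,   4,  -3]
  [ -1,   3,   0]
dim(Col(A)) = 3

Row reduce:
R2 → R2 + (1)·R1
R4 → R4 + (1/3)·R1
R3 → R3 - (4/3)·R2
R4 → R4 - (14/9)·R2
R4 → R4 - (44/75)·R3
REF = 
  [    3,     5,     4]
  [    0,     3,     4]
  [    0,     0, -25/3]
  [    0,     0,     0]
Pivot columns: 1, 2, 3 → 3 pivots.
dim(Col(A)) = number of pivot columns = 3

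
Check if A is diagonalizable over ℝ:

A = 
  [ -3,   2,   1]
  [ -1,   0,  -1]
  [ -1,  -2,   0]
No

Characteristic polynomial: det(λI - A) = λ³ + 3λ² + λ - 10
By the rational root theorem any rational root is an integer dividing 10; none of those is a root, so p(λ) has no rational roots and hence (being an irreducible cubic) no repeated roots.
Discriminant of the cubic: Δ = -2155
Δ < 0 ⇒ one real eigenvalue and a complex-conjugate pair: λ ≈ -2.199 + 1.521i, -2.199 - 1.521i, 1.398
Has complex eigenvalues (not diagonalizable over ℝ).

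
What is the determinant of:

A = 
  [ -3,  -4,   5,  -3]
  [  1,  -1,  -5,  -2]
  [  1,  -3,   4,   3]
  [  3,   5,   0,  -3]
Cofactor expansion along row 1: det(A) = a₁₁M₁₁ - a₁₂M₁₂ + a₁₃M₁₃ - a₁₄M₁₄

M₁₁ = det[[-1, -5, -2]; [-3, 4, 3]; [5, 0, -3]]
  = (-1)·((4)(-3) - (3)(0)) - (-5)·((-3)(-3) - (3)(5)) + (-2)·((-3)(0) - (4)(5))
  = (-1)(-12) - (-5)(-6) + (-2)(-20)
  = 22
M₁₂ = det[[1, -5, -2]; [1, 4, 3]; [3, 0, -3]]
  = (1)·((4)(-3) - (3)(0)) - (-5)·((1)(-3) - (3)(3)) + (-2)·((1)(0) - (4)(3))
  = (1)(-12) - (-5)(-12) + (-2)(-12)
  = -48
M₁₃ = det[[1, -1, -2]; [1, -3, 3]; [3, 5, -3]]
  = (1)·((-3)(-3) - (3)(5)) - (-1)·((1)(-3) - (3)(3)) + (-2)·((1)(5) - (-3)(3))
  = (1)(-6) - (-1)(-12) + (-2)(14)
  = -46
M₁₄ = det[[1, -1, -5]; [1, -3, 4]; [3, 5, 0]]
  = (1)·((-3)(0) - (4)(5)) - (-1)·((1)(0) - (4)(3)) + (-5)·((1)(5) - (-3)(3))
  = (1)(-20) - (-1)(-12) + (-5)(14)
  = -102

det(A) = (-3)(22) - (-4)(-48) + (5)(-46) - (-3)(-102) = -794

det(A) = -794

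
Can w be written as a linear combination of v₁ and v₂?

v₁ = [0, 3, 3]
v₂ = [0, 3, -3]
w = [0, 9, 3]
Yes

Form the augmented matrix and row-reduce:
[v₁|v₂|w] = 
  [  0,   0,   0]
  [  3,   3,   9]
  [  3,  -3,   3]
Swap R1 ↔ R2
R3 → R3 - (1)·R1
Swap R2 ↔ R3
REF = 
  [  3,   3,   9]
  [  0,  -6,  -6]
  [  0,   0,   0]

No row of the form [0 0 | nonzero], so the system is consistent. Back-substitution gives c₁ = 2, c₂ = 1: w = (2)·v₁ + (1)·v₂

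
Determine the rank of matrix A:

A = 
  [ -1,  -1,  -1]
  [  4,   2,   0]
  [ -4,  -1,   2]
rank(A) = 2

Row reduce:
R2 → R2 + (4)·R1
R3 → R3 - (4)·R1
R3 → R3 + (3/2)·R2
REF = 
  [ -1,  -1,  -1]
  [  0,  -2,  -4]
  [  0,   0,   0]
Pivot columns: 1, 2 → 2 pivots.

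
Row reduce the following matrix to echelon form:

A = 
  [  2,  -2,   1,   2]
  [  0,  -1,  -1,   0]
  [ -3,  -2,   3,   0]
Row operations:
R3 → R3 + (3/2)·R1
R3 → R3 - (5)·R2

Resulting echelon form:
REF = 
  [   2,   -2,    1,    2]
  [   0,   -1,   -1,    0]
  [   0,    0, 19/2,    3]

Rank = 3 (number of non-zero pivot rows).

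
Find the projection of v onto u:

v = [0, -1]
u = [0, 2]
proj_u(v) = [0, -1]

v·u = (0)(0) + (-1)(2) = -2
u·u = (0)² + (2)² = 4
proj_u(v) = (v·u / u·u) × u = (-2/4) × u = (-1/2) × u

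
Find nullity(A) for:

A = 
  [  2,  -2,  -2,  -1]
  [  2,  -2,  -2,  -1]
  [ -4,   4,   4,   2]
nullity(A) = 3

Row reduce:
R2 → R2 - (1)·R1
R3 → R3 + (2)·R1
REF = 
  [  2,  -2,  -2,  -1]
  [  0,   0,   0,   0]
  [  0,   0,   0,   0]
Pivot columns: 1 → 1 pivot.
rank(A) = 1, so nullity(A) = 4 - 1 = 3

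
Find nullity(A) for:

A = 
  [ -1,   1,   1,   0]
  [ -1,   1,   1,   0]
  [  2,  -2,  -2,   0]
nullity(A) = 3

Row reduce:
R2 → R2 - (1)·R1
R3 → R3 + (2)·R1
REF = 
  [ -1,   1,   1,   0]
  [  0,   0,   0,   0]
  [  0,   0,   0,   0]
Pivot columns: 1 → 1 pivot.
rank(A) = 1, so nullity(A) = 4 - 1 = 3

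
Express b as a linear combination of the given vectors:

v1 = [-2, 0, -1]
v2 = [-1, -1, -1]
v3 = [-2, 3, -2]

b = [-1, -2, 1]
c1 = 2, c2 = -1, c3 = -1

b = 2·v1 + -1·v2 + -1·v3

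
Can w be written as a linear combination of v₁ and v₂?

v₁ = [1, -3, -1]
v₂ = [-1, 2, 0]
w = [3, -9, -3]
Yes

Form the augmented matrix and row-reduce:
[v₁|v₂|w] = 
  [  1,  -1,   3]
  [ -3,   2,  -9]
  [ -1,   0,  -3]
R2 → R2 + (3)·R1
R3 → R3 + (1)·R1
R3 → R3 - (1)·R2
REF = 
  [  1,  -1,   3]
  [  0,  -1,   0]
  [  0,   0,   0]

No row of the form [0 0 | nonzero], so the system is consistent. Back-substitution gives c₁ = 3, c₂ = 0: w = (3)·v₁ + (0)·v₂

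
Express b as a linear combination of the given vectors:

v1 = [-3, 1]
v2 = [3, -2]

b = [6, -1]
c1 = -3, c2 = -1

b = -3·v1 + -1·v2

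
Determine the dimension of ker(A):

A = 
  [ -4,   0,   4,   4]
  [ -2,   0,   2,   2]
nullity(A) = 3

Row reduce:
R2 → R2 - (1/2)·R1
REF = 
  [ -4,   0,   4,   4]
  [  0,   0,   0,   0]
Pivot columns: 1 → 1 pivot.
rank(A) = 1, so nullity(A) = 4 - 1 = 3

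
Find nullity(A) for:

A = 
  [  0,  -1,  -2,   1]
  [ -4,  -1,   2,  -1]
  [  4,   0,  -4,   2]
nullity(A) = 2

Row reduce:
Swap R1 ↔ R2
R3 → R3 + (1)·R1
R3 → R3 - (1)·R2
REF = 
  [ -4,  -1,   2,  -1]
  [  0,  -1,  -2,   1]
  [  0,   0,   0,   0]
Pivot columns: 1, 2 → 2 pivots.
rank(A) = 2, so nullity(A) = 4 - 2 = 2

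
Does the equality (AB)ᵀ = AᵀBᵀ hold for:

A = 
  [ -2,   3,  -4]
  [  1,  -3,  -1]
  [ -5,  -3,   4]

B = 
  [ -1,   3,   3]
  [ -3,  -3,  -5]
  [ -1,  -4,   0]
No

(AB)ᵀ = 
  [ -3,   9,  10]
  [  1,  16, -22]
  [-21,  18,   0]

AᵀBᵀ = 
  [-10,  28,  -2]
  [-21,  15,   9]
  [ 13,  -5,   8]

The two matrices differ, so (AB)ᵀ ≠ AᵀBᵀ in general. The correct identity is (AB)ᵀ = BᵀAᵀ.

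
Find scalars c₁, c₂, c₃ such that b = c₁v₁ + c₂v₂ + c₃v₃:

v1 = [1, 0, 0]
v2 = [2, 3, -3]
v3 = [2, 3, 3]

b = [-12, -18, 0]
c1 = 0, c2 = -3, c3 = -3

b = 0·v1 + -3·v2 + -3·v3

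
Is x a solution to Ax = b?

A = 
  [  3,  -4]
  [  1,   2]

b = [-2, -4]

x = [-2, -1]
Yes

Ax = [-2, -4] = b ✓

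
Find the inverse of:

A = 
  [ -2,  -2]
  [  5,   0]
det(A) = (-2)(0) - (-2)(5) = 10
For a 2×2 matrix, A⁻¹ = (1/det(A)) · [[d, -b], [-c, a]]
    = (1/10) · [[0, 2], [-5, -2]]

A⁻¹ = 
  [   0,  1/5]
  [-1/2, -1/5]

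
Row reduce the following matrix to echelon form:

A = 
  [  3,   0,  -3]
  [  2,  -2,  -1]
Row operations:
R2 → R2 - (2/3)·R1

Resulting echelon form:
REF = 
  [  3,   0,  -3]
  [  0,  -2,   1]

Rank = 2 (number of non-zero pivot rows).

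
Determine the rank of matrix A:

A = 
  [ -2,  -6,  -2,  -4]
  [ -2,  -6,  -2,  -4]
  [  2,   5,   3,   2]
rank(A) = 2

Row reduce:
R2 → R2 - (1)·R1
R3 → R3 + (1)·R1
Swap R2 ↔ R3
REF = 
  [ -2,  -6,  -2,  -4]
  [  0,  -1,   1,  -2]
  [  0,   0,   0,   0]
Pivot columns: 1, 2 → 2 pivots.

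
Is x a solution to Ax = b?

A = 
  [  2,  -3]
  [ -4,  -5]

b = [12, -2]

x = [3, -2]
Yes

Ax = [12, -2] = b ✓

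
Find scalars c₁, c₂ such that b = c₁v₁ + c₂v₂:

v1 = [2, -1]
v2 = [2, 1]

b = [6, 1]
c1 = 1, c2 = 2

b = 1·v1 + 2·v2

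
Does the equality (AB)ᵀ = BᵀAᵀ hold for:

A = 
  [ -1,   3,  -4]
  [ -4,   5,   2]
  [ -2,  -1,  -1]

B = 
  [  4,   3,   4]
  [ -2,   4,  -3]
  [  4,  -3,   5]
Yes

(AB)ᵀ = 
  [-26, -18, -10]
  [ 21,   2,  -7]
  [-33, -21, -10]

BᵀAᵀ = 
  [-26, -18, -10]
  [ 21,   2,  -7]
  [-33, -21, -10]

Both sides are equal — this is the standard identity (AB)ᵀ = BᵀAᵀ, which holds for all A, B.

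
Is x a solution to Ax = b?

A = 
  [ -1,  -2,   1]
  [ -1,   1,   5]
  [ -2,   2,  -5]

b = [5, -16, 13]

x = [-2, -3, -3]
Yes

Ax = [5, -16, 13] = b ✓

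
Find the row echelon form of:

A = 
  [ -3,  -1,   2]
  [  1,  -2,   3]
Row operations:
R2 → R2 + (1/3)·R1

Resulting echelon form:
REF = 
  [  -3,   -1,    2]
  [   0, -7/3, 11/3]

Rank = 2 (number of non-zero pivot rows).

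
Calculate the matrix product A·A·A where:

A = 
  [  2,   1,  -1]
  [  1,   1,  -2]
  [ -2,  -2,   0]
A^3 = 
  [ 27,  20, -17]
  [ 26,  19, -19]
  [-28, -22,  14]

A² = A·A:
A²[1,1] = (2)(2) + (1)(1) + (-1)(-2) = 7
A²[1,2] = (2)(1) + (1)(1) + (-1)(-2) = 5
A²[1,3] = (2)(-1) + (1)(-2) + (-1)(0) = -4
A²[2,1] = (1)(2) + (1)(1) + (-2)(-2) = 7
A²[2,2] = (1)(1) + (1)(1) + (-2)(-2) = 6
A²[2,3] = (1)(-1) + (1)(-2) + (-2)(0) = -3
A²[3,1] = (-2)(2) + (-2)(1) + (0)(-2) = -6
A²[3,2] = (-2)(1) + (-2)(1) + (0)(-2) = -4
A²[3,3] = (-2)(-1) + (-2)(-2) + (0)(0) = 6
A² = 
  [  7,   5,  -4]
  [  7,   6,  -3]
  [ -6,  -4,   6]

A^3 = A^2·A:
A^3[1,1] = (7)(2) + (5)(1) + (-4)(-2) = 27
A^3[1,2] = (7)(1) + (5)(1) + (-4)(-2) = 20
A^3[1,3] = (7)(-1) + (5)(-2) + (-4)(0) = -17
A^3[2,1] = (7)(2) + (6)(1) + (-3)(-2) = 26
A^3[2,2] = (7)(1) + (6)(1) + (-3)(-2) = 19
A^3[2,3] = (7)(-1) + (6)(-2) + (-3)(0) = -19
A^3[3,1] = (-6)(2) + (-4)(1) + (6)(-2) = -28
A^3[3,2] = (-6)(1) + (-4)(1) + (6)(-2) = -22
A^3[3,3] = (-6)(-1) + (-4)(-2) + (6)(0) = 14
A^3 = 
  [ 27,  20, -17]
  [ 26,  19, -19]
  [-28, -22,  14]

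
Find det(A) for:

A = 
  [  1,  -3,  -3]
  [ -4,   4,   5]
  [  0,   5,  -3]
Cofactor expansion along row 1:
det(A) = (1)·((4)(-3) - (5)(5)) - (-3)·((-4)(-3) - (5)(0)) + (-3)·((-4)(5) - (4)(0))
  = (1)(-37) - (-3)(12) + (-3)(-20)
  = 59

det(A) = 59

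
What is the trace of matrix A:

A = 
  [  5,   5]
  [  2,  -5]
0

tr(A) = 5 + -5 = 0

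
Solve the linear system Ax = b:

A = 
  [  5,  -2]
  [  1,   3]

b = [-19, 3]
x = [-3, 2]

Row reduce the augmented matrix [A|b]:
R2 → R2 - (1/5)·R1
REF = 
  [   5,   -2,  -19]
  [   0, 17/5, 34/5]

Back-substitution:
x₂ = (34/5) / (17/5) = 2
x₁ = (-19 - (-2)(2)) / 5 = -3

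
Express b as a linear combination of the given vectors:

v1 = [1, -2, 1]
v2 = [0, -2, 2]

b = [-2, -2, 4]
c1 = -2, c2 = 3

b = -2·v1 + 3·v2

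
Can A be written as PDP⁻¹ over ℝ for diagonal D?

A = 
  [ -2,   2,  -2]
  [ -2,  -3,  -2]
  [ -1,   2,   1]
No

Characteristic polynomial: det(λI - A) = λ³ + 4λ² + 7λ - 20
By the rational root theorem any rational root is an integer dividing 20; none of those is a root, so p(λ) has no rational roots and hence (being an irreducible cubic) no repeated roots.
Discriminant of the cubic: Δ = -16348
Δ < 0 ⇒ one real eigenvalue and a complex-conjugate pair: λ ≈ -2.692 + 2.684i, -2.692 - 2.684i, 1.384
Has complex eigenvalues (not diagonalizable over ℝ).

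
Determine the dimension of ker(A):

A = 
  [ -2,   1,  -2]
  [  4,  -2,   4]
nullity(A) = 2

Row reduce:
R2 → R2 + (2)·R1
REF = 
  [ -2,   1,  -2]
  [  0,   0,   0]
Pivot columns: 1 → 1 pivot.
rank(A) = 1, so nullity(A) = 3 - 1 = 2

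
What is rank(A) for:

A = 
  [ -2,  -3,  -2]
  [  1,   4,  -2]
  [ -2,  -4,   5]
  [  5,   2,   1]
rank(A) = 3

Row reduce:
R2 → R2 + (1/2)·R1
R3 → R3 - (1)·R1
R4 → R4 + (5/2)·R1
R3 → R3 + (2/5)·R2
R4 → R4 + (11/5)·R2
R4 → R4 + (53/29)·R3
REF = 
  [  -2,   -3,   -2]
  [   0,  5/2,   -3]
  [   0,    0, 29/5]
  [   0,    0,    0]
Pivot columns: 1, 2, 3 → 3 pivots.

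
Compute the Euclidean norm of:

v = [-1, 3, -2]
3.742

||v||₂ = √((-1)² + (3)² + (-2)²) = √14 = 3.742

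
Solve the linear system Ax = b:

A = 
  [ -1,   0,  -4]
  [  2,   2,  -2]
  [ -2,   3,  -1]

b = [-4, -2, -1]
Row reduce the augmented matrix [A|b]:
R2 → R2 + (2)·R1
R3 → R3 - (2)·R1
R3 → R3 - (3/2)·R2
REF = 
  [ -1,   0,  -4,  -4]
  [  0,   2, -10, -10]
  [  0,   0,  22,  22]

Back-substitution:
x₃ = 22 / 22 = 1
x₂ = (-10 - (-10)(1)) / 2 = 0
x₁ = (-4 - (0)(0) - (-4)(1)) / (-1) = 0

x = [0, 0, 1]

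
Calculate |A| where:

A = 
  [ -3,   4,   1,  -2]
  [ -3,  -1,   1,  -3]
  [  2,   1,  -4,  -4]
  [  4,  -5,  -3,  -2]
Cofactor expansion along row 1: det(A) = a₁₁M₁₁ - a₁₂M₁₂ + a₁₃M₁₃ - a₁₄M₁₄

M₁₁ = det[[-1, 1, -3]; [1, -4, -4]; [-5, -3, -2]]
  = (-1)·((-4)(-2) - (-4)(-3)) - (1)·((1)(-2) - (-4)(-5)) + (-3)·((1)(-3) - (-4)(-5))
  = (-1)(-4) - (1)(-22) + (-3)(-23)
  = 95
M₁₂ = det[[-3, 1, -3]; [2, -4, -4]; [4, -3, -2]]
  = (-3)·((-4)(-2) - (-4)(-3)) - (1)·((2)(-2) - (-4)(4)) + (-3)·((2)(-3) - (-4)(4))
  = (-3)(-4) - (1)(12) + (-3)(10)
  = -30
M₁₃ = det[[-3, -1, -3]; [2, 1, -4]; [4, -5, -2]]
  = (-3)·((1)(-2) - (-4)(-5)) - (-1)·((2)(-2) - (-4)(4)) + (-3)·((2)(-5) - (1)(4))
  = (-3)(-22) - (-1)(12) + (-3)(-14)
  = 120
M₁₄ = det[[-3, -1, 1]; [2, 1, -4]; [4, -5, -3]]
  = (-3)·((1)(-3) - (-4)(-5)) - (-1)·((2)(-3) - (-4)(4)) + (1)·((2)(-5) - (1)(4))
  = (-3)(-23) - (-1)(10) + (1)(-14)
  = 65

det(A) = (-3)(95) - (4)(-30) + (1)(120) - (-2)(65) = 85

det(A) = 85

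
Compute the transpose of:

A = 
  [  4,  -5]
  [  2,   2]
Aᵀ = 
  [  4,   2]
  [ -5,   2]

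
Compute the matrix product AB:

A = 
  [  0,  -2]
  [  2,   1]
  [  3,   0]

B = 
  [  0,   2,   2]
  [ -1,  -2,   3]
A is 3×2 and B is 2×3, so AB is 3×3. Each entry is (row of A)·(column of B):
AB[1,1] = (0)(0) + (-2)(-1) = 2
AB[1,2] = (0)(2) + (-2)(-2) = 4
AB[1,3] = (0)(2) + (-2)(3) = -6
AB[2,1] = (2)(0) + (1)(-1) = -1
AB[2,2] = (2)(2) + (1)(-2) = 2
AB[2,3] = (2)(2) + (1)(3) = 7
AB[3,1] = (3)(0) + (0)(-1) = 0
AB[3,2] = (3)(2) + (0)(-2) = 6
AB[3,3] = (3)(2) + (0)(3) = 6

AB = 
  [  2,   4,  -6]
  [ -1,   2,   7]
  [  0,   6,   6]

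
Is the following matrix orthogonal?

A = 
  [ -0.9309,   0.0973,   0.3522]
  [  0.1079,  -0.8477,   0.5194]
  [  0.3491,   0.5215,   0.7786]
Yes

AᵀA = 
  [  1.0001,   0,   0]
  [  0,   1,   0]
  [  0,   0,   1]
≈ I (equal to I up to the 4-dp rounding of the entries)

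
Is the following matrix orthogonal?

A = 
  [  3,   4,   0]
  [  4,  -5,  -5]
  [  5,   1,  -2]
No

AᵀA = 
  [ 50,  -3, -30]
  [ -3,  42,  23]
  [-30,  23,  29]
≠ I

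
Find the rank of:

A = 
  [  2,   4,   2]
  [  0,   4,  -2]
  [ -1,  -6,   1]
rank(A) = 2

Row reduce:
R3 → R3 + (1/2)·R1
R3 → R3 + (1)·R2
REF = 
  [  2,   4,   2]
  [  0,   4,  -2]
  [  0,   0,   0]
Pivot columns: 1, 2 → 2 pivots.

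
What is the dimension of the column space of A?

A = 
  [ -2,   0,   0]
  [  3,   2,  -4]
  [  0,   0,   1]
dim(Col(A)) = 3

Row reduce:
R2 → R2 + (3/2)·R1
REF = 
  [ -2,   0,   0]
  [  0,   2,  -4]
  [  0,   0,   1]
Pivot columns: 1, 2, 3 → 3 pivots.
dim(Col(A)) = number of pivot columns = 3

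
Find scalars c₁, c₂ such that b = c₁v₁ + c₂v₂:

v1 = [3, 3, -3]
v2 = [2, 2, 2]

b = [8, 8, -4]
c1 = 2, c2 = 1

b = 2·v1 + 1·v2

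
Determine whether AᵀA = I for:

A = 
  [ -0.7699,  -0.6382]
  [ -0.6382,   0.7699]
Yes

AᵀA = 
  [  1,   0]
  [  0,   1]
≈ I (equal to I up to the 4-dp rounding of the entries)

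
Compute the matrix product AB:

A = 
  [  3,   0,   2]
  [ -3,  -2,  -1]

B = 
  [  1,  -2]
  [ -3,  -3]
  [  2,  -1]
AB = 
  [  7,  -8]
  [  1,  13]

A is 2×3 and B is 3×2, so AB is 2×2. Each entry is (row of A)·(column of B):
AB[1,1] = (3)(1) + (0)(-3) + (2)(2) = 7
AB[1,2] = (3)(-2) + (0)(-3) + (2)(-1) = -8
AB[2,1] = (-3)(1) + (-2)(-3) + (-1)(2) = 1
AB[2,2] = (-3)(-2) + (-2)(-3) + (-1)(-1) = 13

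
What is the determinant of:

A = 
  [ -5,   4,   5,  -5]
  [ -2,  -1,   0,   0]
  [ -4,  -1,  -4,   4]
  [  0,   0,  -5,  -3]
Cofactor expansion along row 1: det(A) = a₁₁M₁₁ - a₁₂M₁₂ + a₁₃M₁₃ - a₁₄M₁₄

M₁₁ = det[[-1, 0, 0]; [-1, -4, 4]; [0, -5, -3]]
  = (-1)·((-4)(-3) - (4)(-5)) - (0)·((-1)(-3) - (4)(0)) + (0)·((-1)(-5) - (-4)(0))
  = (-1)(32) - (0)(3) + (0)(5)
  = -32
M₁₂ = det[[-2, 0, 0]; [-4, -4, 4]; [0, -5, -3]]
  = (-2)·((-4)(-3) - (4)(-5)) - (0)·((-4)(-3) - (4)(0)) + (0)·((-4)(-5) - (-4)(0))
  = (-2)(32) - (0)(12) + (0)(20)
  = -64
M₁₃ = det[[-2, -1, 0]; [-4, -1, 4]; [0, 0, -3]]
  = (-2)·((-1)(-3) - (4)(0)) - (-1)·((-4)(-3) - (4)(0)) + (0)·((-4)(0) - (-1)(0))
  = (-2)(3) - (-1)(12) + (0)(0)
  = 6
M₁₄ = det[[-2, -1, 0]; [-4, -1, -4]; [0, 0, -5]]
  = (-2)·((-1)(-5) - (-4)(0)) - (-1)·((-4)(-5) - (-4)(0)) + (0)·((-4)(0) - (-1)(0))
  = (-2)(5) - (-1)(20) + (0)(0)
  = 10

det(A) = (-5)(-32) - (4)(-64) + (5)(6) - (-5)(10) = 496

det(A) = 496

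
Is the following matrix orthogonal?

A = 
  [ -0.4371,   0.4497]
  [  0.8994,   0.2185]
No

AᵀA = 
  [  1,   0]
  [  0,   0.2500]
≠ I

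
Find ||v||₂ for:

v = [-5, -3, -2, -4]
7.348

||v||₂ = √((-5)² + (-3)² + (-2)² + (-4)²) = √54 = 7.348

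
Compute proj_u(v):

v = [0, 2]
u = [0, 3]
proj_u(v) = [0, 2]

v·u = (0)(0) + (2)(3) = 6
u·u = (0)² + (3)² = 9
proj_u(v) = (v·u / u·u) × u = (6/9) × u = (2/3) × u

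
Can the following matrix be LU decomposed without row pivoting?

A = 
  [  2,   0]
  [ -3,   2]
Yes.
A[1,1] = 2 ≠ 0, so Gaussian elimination proceeds without a row swap: multiplier ℓ₂₁ = (-3)/(2) = -3/2, and U[2,2] = 2 - (-3/2)(0) = 2.
L = 
  [   1,    0]
  [-3/2,    1]
U = 
  [  2,   0]
  [  0,   2]
Check row 2 of LU: [(-3/2)(2), (-3/2)(0) + 2] = [-3, 2] = row 2 of A ✓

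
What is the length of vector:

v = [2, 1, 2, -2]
3.606

||v||₂ = √((2)² + (1)² + (2)² + (-2)²) = √13 = 3.606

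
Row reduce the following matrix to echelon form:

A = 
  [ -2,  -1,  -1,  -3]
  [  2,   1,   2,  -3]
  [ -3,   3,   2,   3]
Row operations:
R2 → R2 + (1)·R1
R3 → R3 - (3/2)·R1
Swap R2 ↔ R3

Resulting echelon form:
REF = 
  [  -2,   -1,   -1,   -3]
  [   0,  9/2,  7/2, 15/2]
  [   0,    0,    1,   -6]

Rank = 3 (number of non-zero pivot rows).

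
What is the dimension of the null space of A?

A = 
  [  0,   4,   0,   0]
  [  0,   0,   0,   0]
nullity(A) = 3

Row reduce:
(no row operations needed)
REF = 
  [  0,   4,   0,   0]
  [  0,   0,   0,   0]
Pivot columns: 2 → 1 pivot.
rank(A) = 1, so nullity(A) = 4 - 1 = 3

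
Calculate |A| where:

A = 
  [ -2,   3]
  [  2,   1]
-8

For a 2×2 matrix, det = ad - bc = (-2)(1) - (3)(2) = -8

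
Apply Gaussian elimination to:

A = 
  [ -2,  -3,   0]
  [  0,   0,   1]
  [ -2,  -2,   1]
Row operations:
R3 → R3 - (1)·R1
Swap R2 ↔ R3

Resulting echelon form:
REF = 
  [ -2,  -3,   0]
  [  0,   1,   1]
  [  0,   0,   1]

Rank = 3 (number of non-zero pivot rows).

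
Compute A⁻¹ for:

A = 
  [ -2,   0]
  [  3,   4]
det(A) = (-2)(4) - (0)(3) = -8
For a 2×2 matrix, A⁻¹ = (1/det(A)) · [[d, -b], [-c, a]]
    = (-1/8) · [[4, 0], [-3, -2]]

A⁻¹ = 
  [-1/2,    0]
  [ 3/8,  1/4]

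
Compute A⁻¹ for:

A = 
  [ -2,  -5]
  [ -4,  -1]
det(A) = (-2)(-1) - (-5)(-4) = -18
For a 2×2 matrix, A⁻¹ = (1/det(A)) · [[d, -b], [-c, a]]
    = (-1/18) · [[-1, 5], [4, -2]]

A⁻¹ = 
  [ 1/18, -5/18]
  [ -2/9,   1/9]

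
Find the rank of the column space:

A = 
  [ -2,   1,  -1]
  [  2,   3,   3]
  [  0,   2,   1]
dim(Col(A)) = 2

Row reduce:
R2 → R2 + (1)·R1
R3 → R3 - (1/2)·R2
REF = 
  [ -2,   1,  -1]
  [  0,   4,   2]
  [  0,   0,   0]
Pivot columns: 1, 2 → 2 pivots.
dim(Col(A)) = number of pivot columns = 2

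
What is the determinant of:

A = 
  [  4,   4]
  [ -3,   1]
For a 2×2 matrix, det = ad - bc = (4)(1) - (4)(-3) = 16

det(A) = 16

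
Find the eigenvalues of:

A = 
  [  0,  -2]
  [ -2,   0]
λ = 2, -2

tr(A) = 0, det(A) = -4
Characteristic polynomial: λ² - tr(A)λ + det(A) = λ² - 4
λ² - 4 = (λ + 2)(λ - 2)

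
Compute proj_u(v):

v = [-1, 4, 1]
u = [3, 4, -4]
proj_u(v) = [27/41, 36/41, -36/41]

v·u = (-1)(3) + (4)(4) + (1)(-4) = 9
u·u = (3)² + (4)² + (-4)² = 41
proj_u(v) = (v·u / u·u) × u = (9/41) × u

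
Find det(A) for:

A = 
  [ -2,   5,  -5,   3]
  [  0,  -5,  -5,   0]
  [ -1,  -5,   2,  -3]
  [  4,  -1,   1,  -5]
-690

Cofactor expansion along row 1: det(A) = a₁₁M₁₁ - a₁₂M₁₂ + a₁₃M₁₃ - a₁₄M₁₄

M₁₁ = det[[-5, -5, 0]; [-5, 2, -3]; [-1, 1, -5]]
  = (-5)·((2)(-5) - (-3)(1)) - (-5)·((-5)(-5) - (-3)(-1)) + (0)·((-5)(1) - (2)(-1))
  = (-5)(-7) - (-5)(22) + (0)(-3)
  = 145
M₁₂ = det[[0, -5, 0]; [-1, 2, -3]; [4, 1, -5]]
  = (0)·((2)(-5) - (-3)(1)) - (-5)·((-1)(-5) - (-3)(4)) + (0)·((-1)(1) - (2)(4))
  = (0)(-7) - (-5)(17) + (0)(-9)
  = 85
M₁₃ = det[[0, -5, 0]; [-1, -5, -3]; [4, -1, -5]]
  = (0)·((-5)(-5) - (-3)(-1)) - (-5)·((-1)(-5) - (-3)(4)) + (0)·((-1)(-1) - (-5)(4))
  = (0)(22) - (-5)(17) + (0)(21)
  = 85
M₁₄ = det[[0, -5, -5]; [-1, -5, 2]; [4, -1, 1]]
  = (0)·((-5)(1) - (2)(-1)) - (-5)·((-1)(1) - (2)(4)) + (-5)·((-1)(-1) - (-5)(4))
  = (0)(-3) - (-5)(-9) + (-5)(21)
  = -150

det(A) = (-2)(145) - (5)(85) + (-5)(85) - (3)(-150) = -690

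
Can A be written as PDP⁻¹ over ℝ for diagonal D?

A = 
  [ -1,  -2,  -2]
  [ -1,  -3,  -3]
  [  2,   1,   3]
Yes

Characteristic polynomial: det(λI - A) = λ³ + λ² - 4λ - 2
By the rational root theorem any rational root is an integer dividing 2; none of those is a root, so p(λ) has no rational roots and hence (being an irreducible cubic) no repeated roots.
Discriminant of the cubic: Δ = 316
Δ > 0 ⇒ three distinct real eigenvalues: λ ≈ -2.343, -0.4707, 1.814
Three distinct real eigenvalues, so A has 3 independent eigenvectors.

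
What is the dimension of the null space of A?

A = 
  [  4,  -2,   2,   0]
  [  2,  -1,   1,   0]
nullity(A) = 3

Row reduce:
R2 → R2 - (1/2)·R1
REF = 
  [  4,  -2,   2,   0]
  [  0,   0,   0,   0]
Pivot columns: 1 → 1 pivot.
rank(A) = 1, so nullity(A) = 4 - 1 = 3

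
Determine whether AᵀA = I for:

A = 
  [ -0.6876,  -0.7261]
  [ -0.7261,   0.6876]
Yes

AᵀA = 
  [  1,   0]
  [  0,   1]
≈ I (equal to I up to the 4-dp rounding of the entries)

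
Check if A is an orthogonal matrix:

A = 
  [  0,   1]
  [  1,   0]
Yes

AᵀA = 
  [  1,   0]
  [  0,   1]
= I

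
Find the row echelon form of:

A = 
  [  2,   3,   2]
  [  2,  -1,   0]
Row operations:
R2 → R2 - (1)·R1

Resulting echelon form:
REF = 
  [  2,   3,   2]
  [  0,  -4,  -2]

Rank = 2 (number of non-zero pivot rows).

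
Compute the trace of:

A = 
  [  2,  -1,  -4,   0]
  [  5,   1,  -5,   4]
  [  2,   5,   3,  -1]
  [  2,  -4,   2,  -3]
3

tr(A) = 2 + 1 + 3 + -3 = 3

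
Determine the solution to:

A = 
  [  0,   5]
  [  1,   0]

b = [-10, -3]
x = [-3, -2]

Row reduce the augmented matrix [A|b]:
Swap R1 ↔ R2
REF = 
  [  1,   0,  -3]
  [  0,   5, -10]

Back-substitution:
x₂ = (-10) / 5 = -2
x₁ = (-3 - (0)(-2)) / 1 = -3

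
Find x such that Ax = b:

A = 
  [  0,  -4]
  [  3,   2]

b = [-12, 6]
x = [0, 3]

Row reduce the augmented matrix [A|b]:
Swap R1 ↔ R2
REF = 
  [  3,   2,   6]
  [  0,  -4, -12]

Back-substitution:
x₂ = (-12) / (-4) = 3
x₁ = (6 - (2)(3)) / 3 = 0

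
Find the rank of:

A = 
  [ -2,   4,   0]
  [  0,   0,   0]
rank(A) = 1

Row reduce:
(no row operations needed)
REF = 
  [ -2,   4,   0]
  [  0,   0,   0]
Pivot columns: 1 → 1 pivot.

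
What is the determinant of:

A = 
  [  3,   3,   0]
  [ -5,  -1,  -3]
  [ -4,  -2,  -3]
-18

Cofactor expansion along row 1:
det(A) = (3)·((-1)(-3) - (-3)(-2)) - (3)·((-5)(-3) - (-3)(-4)) + (0)·((-5)(-2) - (-1)(-4))
  = (3)(-3) - (3)(3) + (0)(6)
  = -18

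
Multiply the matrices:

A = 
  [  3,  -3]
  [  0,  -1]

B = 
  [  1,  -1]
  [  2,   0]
A is 2×2 and B is 2×2, so AB is 2×2. Each entry is (row of A)·(column of B):
AB[1,1] = (3)(1) + (-3)(2) = -3
AB[1,2] = (3)(-1) + (-3)(0) = -3
AB[2,1] = (0)(1) + (-1)(2) = -2
AB[2,2] = (0)(-1) + (-1)(0) = 0

AB = 
  [ -3,  -3]
  [ -2,   0]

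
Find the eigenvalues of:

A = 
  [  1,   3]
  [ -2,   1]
λ = 1 + i√6, 1 - i√6  (≈ 1 + 2.449i, 1 - 2.449i)

tr(A) = 2, det(A) = 7
Characteristic polynomial: λ² - tr(A)λ + det(A) = λ² - 2λ + 7
λ² - 2λ + 7 = 0  ⇒  λ = (2 ± √((-2)² - 4·(7)))/2 = (2 ± √(-24))/2
  = 1 + i√6,  1 - i√6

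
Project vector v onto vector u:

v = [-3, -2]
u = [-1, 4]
v·u = (-3)(-1) + (-2)(4) = -5
u·u = (-1)² + (4)² = 17
proj_u(v) = (v·u / u·u) × u = (-5/17) × u

proj_u(v) = [5/17, -20/17]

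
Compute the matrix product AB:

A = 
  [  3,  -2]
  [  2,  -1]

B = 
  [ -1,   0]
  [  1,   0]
AB = 
  [ -5,   0]
  [ -3,   0]

A is 2×2 and B is 2×2, so AB is 2×2. Each entry is (row of A)·(column of B):
AB[1,1] = (3)(-1) + (-2)(1) = -5
AB[1,2] = (3)(0) + (-2)(0) = 0
AB[2,1] = (2)(-1) + (-1)(1) = -3
AB[2,2] = (2)(0) + (-1)(0) = 0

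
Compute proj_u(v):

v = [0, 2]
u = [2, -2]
proj_u(v) = [-1, 1]

v·u = (0)(2) + (2)(-2) = -4
u·u = (2)² + (-2)² = 8
proj_u(v) = (v·u / u·u) × u = (-4/8) × u = (-1/2) × u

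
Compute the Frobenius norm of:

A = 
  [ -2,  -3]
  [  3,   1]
||A||_F = 4.796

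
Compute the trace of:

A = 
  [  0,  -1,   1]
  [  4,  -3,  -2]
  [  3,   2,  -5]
-8

tr(A) = 0 + -3 + -5 = -8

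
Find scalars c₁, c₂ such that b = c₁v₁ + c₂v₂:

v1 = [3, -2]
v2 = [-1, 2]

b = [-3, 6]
c1 = 0, c2 = 3

b = 0·v1 + 3·v2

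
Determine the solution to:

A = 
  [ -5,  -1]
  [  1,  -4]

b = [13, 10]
Row reduce the augmented matrix [A|b]:
R2 → R2 + (1/5)·R1
REF = 
  [   -5,    -1,    13]
  [    0, -21/5,  63/5]

Back-substitution:
x₂ = (63/5) / (-21/5) = -3
x₁ = (13 - (-1)(-3)) / (-5) = -2

x = [-2, -3]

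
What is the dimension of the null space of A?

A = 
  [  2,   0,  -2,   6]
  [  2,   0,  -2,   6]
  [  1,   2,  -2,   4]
nullity(A) = 2

Row reduce:
R2 → R2 - (1)·R1
R3 → R3 - (1/2)·R1
Swap R2 ↔ R3
REF = 
  [  2,   0,  -2,   6]
  [  0,   2,  -1,   1]
  [  0,   0,   0,   0]
Pivot columns: 1, 2 → 2 pivots.
rank(A) = 2, so nullity(A) = 4 - 2 = 2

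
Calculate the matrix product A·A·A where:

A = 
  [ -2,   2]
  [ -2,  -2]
A^3 = 
  [ 16,  16]
  [-16,  16]

A² = A·A:
A²[1,1] = (-2)(-2) + (2)(-2) = 0
A²[1,2] = (-2)(2) + (2)(-2) = -8
A²[2,1] = (-2)(-2) + (-2)(-2) = 8
A²[2,2] = (-2)(2) + (-2)(-2) = 0
A² = 
  [  0,  -8]
  [  8,   0]

A^3 = A^2·A:
A^3[1,1] = (0)(-2) + (-8)(-2) = 16
A^3[1,2] = (0)(2) + (-8)(-2) = 16
A^3[2,1] = (8)(-2) + (0)(-2) = -16
A^3[2,2] = (8)(2) + (0)(-2) = 16
A^3 = 
  [ 16,  16]
  [-16,  16]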